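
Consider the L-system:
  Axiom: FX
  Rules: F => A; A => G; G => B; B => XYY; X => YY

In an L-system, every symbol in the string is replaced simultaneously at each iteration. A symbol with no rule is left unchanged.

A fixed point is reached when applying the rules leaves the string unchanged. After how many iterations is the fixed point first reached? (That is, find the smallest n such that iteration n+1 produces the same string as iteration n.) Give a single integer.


Step 0: FX
Step 1: AYY
Step 2: GYY
Step 3: BYY
Step 4: XYYYY
Step 5: YYYYYY
Step 6: YYYYYY  (unchanged — fixed point at step 5)

Answer: 5


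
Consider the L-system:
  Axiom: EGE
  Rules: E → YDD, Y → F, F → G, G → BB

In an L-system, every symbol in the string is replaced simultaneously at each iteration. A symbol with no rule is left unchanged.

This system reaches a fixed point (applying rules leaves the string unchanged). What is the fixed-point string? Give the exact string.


Step 0: EGE
Step 1: YDDBBYDD
Step 2: FDDBBFDD
Step 3: GDDBBGDD
Step 4: BBDDBBBBDD
Step 5: BBDDBBBBDD  (unchanged — fixed point at step 4)

Answer: BBDDBBBBDD


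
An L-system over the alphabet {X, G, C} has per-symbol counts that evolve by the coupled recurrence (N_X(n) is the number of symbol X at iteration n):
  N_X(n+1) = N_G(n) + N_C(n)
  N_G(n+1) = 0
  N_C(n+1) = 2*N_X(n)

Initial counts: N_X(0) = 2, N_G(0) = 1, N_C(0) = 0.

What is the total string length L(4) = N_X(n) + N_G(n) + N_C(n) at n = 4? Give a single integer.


Step 0: N_X=2, N_G=1, N_C=0, L=3
Step 1: N_X=1, N_G=0, N_C=4, L=5
Step 2: N_X=4, N_G=0, N_C=2, L=6
Step 3: N_X=2, N_G=0, N_C=8, L=10
Step 4: N_X=8, N_G=0, N_C=4, L=12

Answer: 12


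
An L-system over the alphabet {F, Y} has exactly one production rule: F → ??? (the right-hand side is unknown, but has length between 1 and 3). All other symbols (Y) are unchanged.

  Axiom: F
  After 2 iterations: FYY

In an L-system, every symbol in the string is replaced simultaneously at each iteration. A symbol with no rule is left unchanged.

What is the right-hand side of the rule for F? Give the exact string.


Answer: FY

Derivation:
Trying F → FY:
  Step 0: F
  Step 1: FY
  Step 2: FYY
Matches the given result.


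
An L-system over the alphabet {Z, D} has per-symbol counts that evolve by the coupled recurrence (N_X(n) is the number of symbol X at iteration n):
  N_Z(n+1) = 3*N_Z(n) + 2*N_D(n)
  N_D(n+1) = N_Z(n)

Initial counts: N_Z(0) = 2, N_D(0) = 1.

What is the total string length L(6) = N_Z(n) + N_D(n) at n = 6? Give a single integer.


Step 0: N_Z=2, N_D=1, L=3
Step 1: N_Z=8, N_D=2, L=10
Step 2: N_Z=28, N_D=8, L=36
Step 3: N_Z=100, N_D=28, L=128
Step 4: N_Z=356, N_D=100, L=456
Step 5: N_Z=1268, N_D=356, L=1624
Step 6: N_Z=4516, N_D=1268, L=5784

Answer: 5784


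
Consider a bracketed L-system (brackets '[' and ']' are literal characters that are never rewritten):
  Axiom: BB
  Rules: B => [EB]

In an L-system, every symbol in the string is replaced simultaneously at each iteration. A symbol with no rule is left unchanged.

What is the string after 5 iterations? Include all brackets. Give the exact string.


Step 0: BB
Step 1: [EB][EB]
Step 2: [E[EB]][E[EB]]
Step 3: [E[E[EB]]][E[E[EB]]]
Step 4: [E[E[E[EB]]]][E[E[E[EB]]]]
Step 5: [E[E[E[E[EB]]]]][E[E[E[E[EB]]]]]

Answer: [E[E[E[E[EB]]]]][E[E[E[E[EB]]]]]


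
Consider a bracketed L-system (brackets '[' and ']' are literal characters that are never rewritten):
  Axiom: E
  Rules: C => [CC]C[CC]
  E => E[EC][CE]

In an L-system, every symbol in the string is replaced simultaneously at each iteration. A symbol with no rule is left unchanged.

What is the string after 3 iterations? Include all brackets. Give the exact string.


Step 0: E
Step 1: E[EC][CE]
Step 2: E[EC][CE][E[EC][CE][CC]C[CC]][[CC]C[CC]E[EC][CE]]
Step 3: E[EC][CE][E[EC][CE][CC]C[CC]][[CC]C[CC]E[EC][CE]][E[EC][CE][E[EC][CE][CC]C[CC]][[CC]C[CC]E[EC][CE]][[CC]C[CC][CC]C[CC]][CC]C[CC][[CC]C[CC][CC]C[CC]]][[[CC]C[CC][CC]C[CC]][CC]C[CC][[CC]C[CC][CC]C[CC]]E[EC][CE][E[EC][CE][CC]C[CC]][[CC]C[CC]E[EC][CE]]]

Answer: E[EC][CE][E[EC][CE][CC]C[CC]][[CC]C[CC]E[EC][CE]][E[EC][CE][E[EC][CE][CC]C[CC]][[CC]C[CC]E[EC][CE]][[CC]C[CC][CC]C[CC]][CC]C[CC][[CC]C[CC][CC]C[CC]]][[[CC]C[CC][CC]C[CC]][CC]C[CC][[CC]C[CC][CC]C[CC]]E[EC][CE][E[EC][CE][CC]C[CC]][[CC]C[CC]E[EC][CE]]]


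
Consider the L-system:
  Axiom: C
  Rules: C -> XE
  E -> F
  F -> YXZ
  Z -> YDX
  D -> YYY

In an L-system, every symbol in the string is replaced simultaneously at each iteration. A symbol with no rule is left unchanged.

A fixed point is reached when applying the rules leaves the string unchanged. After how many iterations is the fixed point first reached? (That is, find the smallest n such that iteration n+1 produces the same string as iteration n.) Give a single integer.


Step 0: C
Step 1: XE
Step 2: XF
Step 3: XYXZ
Step 4: XYXYDX
Step 5: XYXYYYYX
Step 6: XYXYYYYX  (unchanged — fixed point at step 5)

Answer: 5


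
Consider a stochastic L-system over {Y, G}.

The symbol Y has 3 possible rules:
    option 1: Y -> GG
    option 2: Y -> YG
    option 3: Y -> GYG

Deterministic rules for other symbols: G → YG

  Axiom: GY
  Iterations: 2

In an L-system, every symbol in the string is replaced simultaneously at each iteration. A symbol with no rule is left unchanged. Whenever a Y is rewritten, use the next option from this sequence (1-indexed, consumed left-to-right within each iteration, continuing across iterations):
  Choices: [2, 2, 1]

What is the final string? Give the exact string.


Step 0: GY
Step 1: YGYG  (used choices [2])
Step 2: YGYGGGYG  (used choices [2, 1])

Answer: YGYGGGYG


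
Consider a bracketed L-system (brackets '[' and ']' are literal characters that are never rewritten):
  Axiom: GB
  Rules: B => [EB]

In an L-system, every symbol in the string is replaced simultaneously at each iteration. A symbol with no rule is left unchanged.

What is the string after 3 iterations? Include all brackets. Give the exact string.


Answer: G[E[E[EB]]]

Derivation:
Step 0: GB
Step 1: G[EB]
Step 2: G[E[EB]]
Step 3: G[E[E[EB]]]


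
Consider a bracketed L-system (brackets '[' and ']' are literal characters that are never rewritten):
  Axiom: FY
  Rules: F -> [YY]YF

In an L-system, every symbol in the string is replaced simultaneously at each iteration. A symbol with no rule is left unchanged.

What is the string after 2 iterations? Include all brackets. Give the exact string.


Answer: [YY]Y[YY]YFY

Derivation:
Step 0: FY
Step 1: [YY]YFY
Step 2: [YY]Y[YY]YFY


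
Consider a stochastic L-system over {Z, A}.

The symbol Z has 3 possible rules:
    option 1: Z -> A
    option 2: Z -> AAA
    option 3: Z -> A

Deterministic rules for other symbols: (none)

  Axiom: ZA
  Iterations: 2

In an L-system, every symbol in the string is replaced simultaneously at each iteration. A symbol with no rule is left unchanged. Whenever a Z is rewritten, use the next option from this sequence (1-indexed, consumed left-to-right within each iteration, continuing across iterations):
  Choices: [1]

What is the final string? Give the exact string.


Answer: AA

Derivation:
Step 0: ZA
Step 1: AA  (used choices [1])
Step 2: AA  (used choices [])


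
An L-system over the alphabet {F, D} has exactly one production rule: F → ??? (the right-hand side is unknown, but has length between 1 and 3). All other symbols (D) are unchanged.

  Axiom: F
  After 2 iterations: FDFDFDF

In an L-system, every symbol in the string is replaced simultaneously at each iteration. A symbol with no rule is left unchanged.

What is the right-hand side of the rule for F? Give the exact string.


Trying F → FDF:
  Step 0: F
  Step 1: FDF
  Step 2: FDFDFDF
Matches the given result.

Answer: FDF


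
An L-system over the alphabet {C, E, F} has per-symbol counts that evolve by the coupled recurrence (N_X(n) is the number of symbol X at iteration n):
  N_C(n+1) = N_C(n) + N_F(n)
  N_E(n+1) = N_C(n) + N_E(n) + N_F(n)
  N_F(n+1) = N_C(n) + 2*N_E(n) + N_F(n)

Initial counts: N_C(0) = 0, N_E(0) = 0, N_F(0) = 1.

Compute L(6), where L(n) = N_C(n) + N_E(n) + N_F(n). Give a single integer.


Answer: 729

Derivation:
Step 0: N_C=0, N_E=0, N_F=1, L=1
Step 1: N_C=1, N_E=1, N_F=1, L=3
Step 2: N_C=2, N_E=3, N_F=4, L=9
Step 3: N_C=6, N_E=9, N_F=12, L=27
Step 4: N_C=18, N_E=27, N_F=36, L=81
Step 5: N_C=54, N_E=81, N_F=108, L=243
Step 6: N_C=162, N_E=243, N_F=324, L=729


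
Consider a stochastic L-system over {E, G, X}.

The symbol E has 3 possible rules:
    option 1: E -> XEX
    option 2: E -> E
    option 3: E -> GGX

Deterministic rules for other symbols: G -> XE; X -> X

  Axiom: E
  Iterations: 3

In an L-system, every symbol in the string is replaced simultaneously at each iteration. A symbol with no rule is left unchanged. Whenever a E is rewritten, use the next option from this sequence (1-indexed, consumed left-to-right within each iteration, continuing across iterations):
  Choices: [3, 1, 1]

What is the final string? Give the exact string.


Answer: XXEXXXEXX

Derivation:
Step 0: E
Step 1: GGX  (used choices [3])
Step 2: XEXEX  (used choices [])
Step 3: XXEXXXEXX  (used choices [1, 1])


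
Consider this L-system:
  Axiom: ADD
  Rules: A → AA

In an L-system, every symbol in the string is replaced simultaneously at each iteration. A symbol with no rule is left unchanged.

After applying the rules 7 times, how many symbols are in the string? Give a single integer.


Answer: 130

Derivation:
Step 0: length = 3
Step 1: length = 4
Step 2: length = 6
Step 3: length = 10
Step 4: length = 18
Step 5: length = 34
Step 6: length = 66
Step 7: length = 130


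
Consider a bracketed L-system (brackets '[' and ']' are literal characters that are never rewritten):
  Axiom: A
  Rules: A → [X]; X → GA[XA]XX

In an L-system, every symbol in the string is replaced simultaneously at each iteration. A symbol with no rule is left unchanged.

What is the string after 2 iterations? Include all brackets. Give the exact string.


Step 0: A
Step 1: [X]
Step 2: [GA[XA]XX]

Answer: [GA[XA]XX]


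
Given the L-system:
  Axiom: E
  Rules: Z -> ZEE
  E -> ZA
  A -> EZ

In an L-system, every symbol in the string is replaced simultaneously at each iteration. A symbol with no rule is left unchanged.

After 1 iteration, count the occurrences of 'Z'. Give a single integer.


Answer: 1

Derivation:
Step 0: E  (0 'Z')
Step 1: ZA  (1 'Z')


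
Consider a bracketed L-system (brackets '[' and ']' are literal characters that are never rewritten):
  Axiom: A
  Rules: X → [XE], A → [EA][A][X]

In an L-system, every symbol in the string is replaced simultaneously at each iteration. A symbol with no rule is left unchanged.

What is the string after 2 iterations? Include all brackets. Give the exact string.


Step 0: A
Step 1: [EA][A][X]
Step 2: [E[EA][A][X]][[EA][A][X]][[XE]]

Answer: [E[EA][A][X]][[EA][A][X]][[XE]]


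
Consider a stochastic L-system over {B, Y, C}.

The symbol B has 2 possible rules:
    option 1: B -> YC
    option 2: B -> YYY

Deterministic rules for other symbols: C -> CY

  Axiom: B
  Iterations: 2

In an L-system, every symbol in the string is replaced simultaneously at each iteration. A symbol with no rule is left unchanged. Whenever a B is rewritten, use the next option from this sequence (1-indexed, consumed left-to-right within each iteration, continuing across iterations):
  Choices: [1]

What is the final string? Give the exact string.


Step 0: B
Step 1: YC  (used choices [1])
Step 2: YCY  (used choices [])

Answer: YCY


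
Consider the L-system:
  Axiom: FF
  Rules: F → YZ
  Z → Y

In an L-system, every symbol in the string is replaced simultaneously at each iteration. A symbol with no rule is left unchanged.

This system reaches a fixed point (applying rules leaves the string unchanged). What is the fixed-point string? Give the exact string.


Step 0: FF
Step 1: YZYZ
Step 2: YYYY
Step 3: YYYY  (unchanged — fixed point at step 2)

Answer: YYYY


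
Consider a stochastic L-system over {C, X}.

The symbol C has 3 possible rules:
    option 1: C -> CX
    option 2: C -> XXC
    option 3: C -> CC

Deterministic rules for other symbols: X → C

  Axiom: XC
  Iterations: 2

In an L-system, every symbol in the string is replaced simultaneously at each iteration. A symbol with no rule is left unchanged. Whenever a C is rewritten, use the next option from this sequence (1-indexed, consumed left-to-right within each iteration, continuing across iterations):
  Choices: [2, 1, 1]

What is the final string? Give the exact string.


Step 0: XC
Step 1: CXXC  (used choices [2])
Step 2: CXCCCX  (used choices [1, 1])

Answer: CXCCCX


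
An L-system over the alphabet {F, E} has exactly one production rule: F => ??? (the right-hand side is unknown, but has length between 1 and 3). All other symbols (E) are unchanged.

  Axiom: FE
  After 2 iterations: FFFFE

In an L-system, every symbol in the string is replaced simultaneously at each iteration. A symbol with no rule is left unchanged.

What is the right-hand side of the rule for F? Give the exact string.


Answer: FF

Derivation:
Trying F => FF:
  Step 0: FE
  Step 1: FFE
  Step 2: FFFFE
Matches the given result.


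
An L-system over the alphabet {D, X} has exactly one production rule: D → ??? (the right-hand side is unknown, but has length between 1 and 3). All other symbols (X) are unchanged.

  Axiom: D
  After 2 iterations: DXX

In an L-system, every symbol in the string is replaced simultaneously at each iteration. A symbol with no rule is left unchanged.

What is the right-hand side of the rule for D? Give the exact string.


Trying D → DX:
  Step 0: D
  Step 1: DX
  Step 2: DXX
Matches the given result.

Answer: DX


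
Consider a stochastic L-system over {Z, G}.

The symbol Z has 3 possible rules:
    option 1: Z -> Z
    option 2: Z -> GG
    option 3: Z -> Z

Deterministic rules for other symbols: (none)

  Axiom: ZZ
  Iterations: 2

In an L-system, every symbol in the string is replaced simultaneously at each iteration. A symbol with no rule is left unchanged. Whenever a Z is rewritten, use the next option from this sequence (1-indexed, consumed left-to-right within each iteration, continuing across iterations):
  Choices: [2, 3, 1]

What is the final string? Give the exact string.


Step 0: ZZ
Step 1: GGZ  (used choices [2, 3])
Step 2: GGZ  (used choices [1])

Answer: GGZ


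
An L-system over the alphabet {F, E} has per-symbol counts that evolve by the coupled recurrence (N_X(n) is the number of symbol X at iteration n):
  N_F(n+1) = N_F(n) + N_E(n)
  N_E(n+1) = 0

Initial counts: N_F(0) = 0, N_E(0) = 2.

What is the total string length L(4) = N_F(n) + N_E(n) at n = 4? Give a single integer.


Answer: 2

Derivation:
Step 0: N_F=0, N_E=2, L=2
Step 1: N_F=2, N_E=0, L=2
Step 2: N_F=2, N_E=0, L=2
Step 3: N_F=2, N_E=0, L=2
Step 4: N_F=2, N_E=0, L=2


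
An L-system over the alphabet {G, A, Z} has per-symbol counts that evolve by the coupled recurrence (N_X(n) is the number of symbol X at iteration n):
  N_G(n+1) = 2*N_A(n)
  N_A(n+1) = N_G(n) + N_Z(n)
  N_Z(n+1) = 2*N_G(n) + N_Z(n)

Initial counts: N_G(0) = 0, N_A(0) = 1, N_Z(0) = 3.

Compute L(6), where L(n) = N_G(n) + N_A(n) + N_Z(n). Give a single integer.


Step 0: N_G=0, N_A=1, N_Z=3, L=4
Step 1: N_G=2, N_A=3, N_Z=3, L=8
Step 2: N_G=6, N_A=5, N_Z=7, L=18
Step 3: N_G=10, N_A=13, N_Z=19, L=42
Step 4: N_G=26, N_A=29, N_Z=39, L=94
Step 5: N_G=58, N_A=65, N_Z=91, L=214
Step 6: N_G=130, N_A=149, N_Z=207, L=486

Answer: 486


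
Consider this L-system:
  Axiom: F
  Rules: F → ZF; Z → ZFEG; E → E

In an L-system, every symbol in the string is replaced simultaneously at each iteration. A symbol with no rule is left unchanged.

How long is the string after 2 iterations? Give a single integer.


Answer: 6

Derivation:
Step 0: length = 1
Step 1: length = 2
Step 2: length = 6


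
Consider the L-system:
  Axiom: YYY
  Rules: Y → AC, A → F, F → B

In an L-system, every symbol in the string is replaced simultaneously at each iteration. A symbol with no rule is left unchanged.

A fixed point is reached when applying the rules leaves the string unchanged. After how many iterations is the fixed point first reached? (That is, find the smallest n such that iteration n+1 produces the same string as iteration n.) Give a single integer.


Answer: 3

Derivation:
Step 0: YYY
Step 1: ACACAC
Step 2: FCFCFC
Step 3: BCBCBC
Step 4: BCBCBC  (unchanged — fixed point at step 3)


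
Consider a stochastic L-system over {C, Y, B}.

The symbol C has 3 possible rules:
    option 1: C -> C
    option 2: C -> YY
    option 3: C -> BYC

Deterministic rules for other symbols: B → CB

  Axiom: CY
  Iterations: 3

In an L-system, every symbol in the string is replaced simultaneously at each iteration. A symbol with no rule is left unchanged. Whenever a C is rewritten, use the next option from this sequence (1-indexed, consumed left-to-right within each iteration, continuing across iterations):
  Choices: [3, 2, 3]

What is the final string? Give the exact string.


Step 0: CY
Step 1: BYCY  (used choices [3])
Step 2: CBYYYY  (used choices [2])
Step 3: BYCCBYYYY  (used choices [3])

Answer: BYCCBYYYY


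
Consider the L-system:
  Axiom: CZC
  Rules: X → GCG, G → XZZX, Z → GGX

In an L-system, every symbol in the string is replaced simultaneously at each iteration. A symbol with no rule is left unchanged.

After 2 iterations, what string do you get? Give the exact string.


Step 0: CZC
Step 1: CGGXC
Step 2: CXZZXXZZXGCGC

Answer: CXZZXXZZXGCGC


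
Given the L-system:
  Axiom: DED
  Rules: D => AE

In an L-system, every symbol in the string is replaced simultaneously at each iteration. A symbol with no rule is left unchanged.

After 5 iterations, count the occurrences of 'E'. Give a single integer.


Answer: 3

Derivation:
Step 0: DED  (1 'E')
Step 1: AEEAE  (3 'E')
Step 2: AEEAE  (3 'E')
Step 3: AEEAE  (3 'E')
Step 4: AEEAE  (3 'E')
Step 5: AEEAE  (3 'E')


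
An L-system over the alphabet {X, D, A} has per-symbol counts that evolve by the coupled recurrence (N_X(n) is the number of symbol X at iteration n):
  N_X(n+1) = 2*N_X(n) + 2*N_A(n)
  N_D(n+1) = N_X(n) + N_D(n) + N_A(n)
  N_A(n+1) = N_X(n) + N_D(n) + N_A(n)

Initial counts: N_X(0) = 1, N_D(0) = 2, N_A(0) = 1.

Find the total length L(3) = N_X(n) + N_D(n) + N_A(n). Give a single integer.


Step 0: N_X=1, N_D=2, N_A=1, L=4
Step 1: N_X=4, N_D=4, N_A=4, L=12
Step 2: N_X=16, N_D=12, N_A=12, L=40
Step 3: N_X=56, N_D=40, N_A=40, L=136

Answer: 136


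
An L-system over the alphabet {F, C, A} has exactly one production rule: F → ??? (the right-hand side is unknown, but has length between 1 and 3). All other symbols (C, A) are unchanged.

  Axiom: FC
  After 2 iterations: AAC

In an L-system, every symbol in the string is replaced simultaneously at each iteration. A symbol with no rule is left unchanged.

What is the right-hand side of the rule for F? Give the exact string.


Trying F → AA:
  Step 0: FC
  Step 1: AAC
  Step 2: AAC
Matches the given result.

Answer: AA


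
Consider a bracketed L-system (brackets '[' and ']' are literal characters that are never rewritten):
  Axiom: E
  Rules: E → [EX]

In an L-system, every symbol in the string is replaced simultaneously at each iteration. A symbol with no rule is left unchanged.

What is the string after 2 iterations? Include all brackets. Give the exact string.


Step 0: E
Step 1: [EX]
Step 2: [[EX]X]

Answer: [[EX]X]


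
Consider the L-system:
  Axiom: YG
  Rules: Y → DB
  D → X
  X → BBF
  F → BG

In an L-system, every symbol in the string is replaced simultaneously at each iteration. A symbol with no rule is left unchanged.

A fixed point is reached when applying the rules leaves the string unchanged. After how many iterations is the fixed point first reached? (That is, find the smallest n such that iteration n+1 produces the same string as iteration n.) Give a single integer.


Answer: 4

Derivation:
Step 0: YG
Step 1: DBG
Step 2: XBG
Step 3: BBFBG
Step 4: BBBGBG
Step 5: BBBGBG  (unchanged — fixed point at step 4)


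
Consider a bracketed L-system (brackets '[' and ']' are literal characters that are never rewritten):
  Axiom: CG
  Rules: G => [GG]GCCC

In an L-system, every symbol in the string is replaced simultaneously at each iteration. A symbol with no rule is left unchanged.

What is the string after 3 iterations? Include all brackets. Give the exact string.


Answer: C[[[GG]GCCC[GG]GCCC][GG]GCCCCCC[[GG]GCCC[GG]GCCC][GG]GCCCCCC][[GG]GCCC[GG]GCCC][GG]GCCCCCCCCC

Derivation:
Step 0: CG
Step 1: C[GG]GCCC
Step 2: C[[GG]GCCC[GG]GCCC][GG]GCCCCCC
Step 3: C[[[GG]GCCC[GG]GCCC][GG]GCCCCCC[[GG]GCCC[GG]GCCC][GG]GCCCCCC][[GG]GCCC[GG]GCCC][GG]GCCCCCCCCC


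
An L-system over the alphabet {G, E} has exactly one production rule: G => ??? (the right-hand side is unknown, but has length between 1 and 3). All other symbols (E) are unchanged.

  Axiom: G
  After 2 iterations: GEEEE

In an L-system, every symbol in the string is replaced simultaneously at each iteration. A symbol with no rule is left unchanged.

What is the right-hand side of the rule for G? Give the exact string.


Trying G => GEE:
  Step 0: G
  Step 1: GEE
  Step 2: GEEEE
Matches the given result.

Answer: GEE


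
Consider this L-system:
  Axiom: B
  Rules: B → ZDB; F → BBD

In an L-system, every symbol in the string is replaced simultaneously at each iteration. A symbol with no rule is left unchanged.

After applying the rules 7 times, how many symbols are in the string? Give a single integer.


Step 0: length = 1
Step 1: length = 3
Step 2: length = 5
Step 3: length = 7
Step 4: length = 9
Step 5: length = 11
Step 6: length = 13
Step 7: length = 15

Answer: 15


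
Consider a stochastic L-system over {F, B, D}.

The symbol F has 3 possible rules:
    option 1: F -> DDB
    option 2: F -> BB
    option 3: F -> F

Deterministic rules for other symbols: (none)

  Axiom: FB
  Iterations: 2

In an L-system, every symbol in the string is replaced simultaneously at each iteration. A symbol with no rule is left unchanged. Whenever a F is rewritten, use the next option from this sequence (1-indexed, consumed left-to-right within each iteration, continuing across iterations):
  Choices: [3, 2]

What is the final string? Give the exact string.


Answer: BBB

Derivation:
Step 0: FB
Step 1: FB  (used choices [3])
Step 2: BBB  (used choices [2])


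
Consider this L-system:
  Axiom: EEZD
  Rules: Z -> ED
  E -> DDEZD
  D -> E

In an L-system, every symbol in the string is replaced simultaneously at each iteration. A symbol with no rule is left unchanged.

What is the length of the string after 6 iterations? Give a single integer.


Answer: 1586

Derivation:
Step 0: length = 4
Step 1: length = 13
Step 2: length = 31
Step 3: length = 87
Step 4: length = 224
Step 5: length = 603
Step 6: length = 1586


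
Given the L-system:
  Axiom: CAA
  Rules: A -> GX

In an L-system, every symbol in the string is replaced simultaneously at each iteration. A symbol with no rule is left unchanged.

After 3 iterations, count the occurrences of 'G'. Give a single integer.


Answer: 2

Derivation:
Step 0: CAA  (0 'G')
Step 1: CGXGX  (2 'G')
Step 2: CGXGX  (2 'G')
Step 3: CGXGX  (2 'G')


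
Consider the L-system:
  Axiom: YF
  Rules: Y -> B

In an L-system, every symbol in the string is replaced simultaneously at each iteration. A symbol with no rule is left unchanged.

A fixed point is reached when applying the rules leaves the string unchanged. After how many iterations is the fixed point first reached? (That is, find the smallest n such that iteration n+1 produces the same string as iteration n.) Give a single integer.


Answer: 1

Derivation:
Step 0: YF
Step 1: BF
Step 2: BF  (unchanged — fixed point at step 1)


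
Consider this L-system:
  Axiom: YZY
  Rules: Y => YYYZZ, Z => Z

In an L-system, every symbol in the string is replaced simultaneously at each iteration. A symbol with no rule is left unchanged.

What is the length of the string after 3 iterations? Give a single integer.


Answer: 107

Derivation:
Step 0: length = 3
Step 1: length = 11
Step 2: length = 35
Step 3: length = 107


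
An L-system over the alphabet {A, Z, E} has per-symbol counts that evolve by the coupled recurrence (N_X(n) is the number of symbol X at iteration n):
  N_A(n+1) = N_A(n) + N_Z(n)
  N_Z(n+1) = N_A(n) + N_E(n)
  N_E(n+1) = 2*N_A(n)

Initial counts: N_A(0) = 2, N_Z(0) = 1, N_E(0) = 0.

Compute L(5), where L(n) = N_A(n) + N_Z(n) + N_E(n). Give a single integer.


Answer: 138

Derivation:
Step 0: N_A=2, N_Z=1, N_E=0, L=3
Step 1: N_A=3, N_Z=2, N_E=4, L=9
Step 2: N_A=5, N_Z=7, N_E=6, L=18
Step 3: N_A=12, N_Z=11, N_E=10, L=33
Step 4: N_A=23, N_Z=22, N_E=24, L=69
Step 5: N_A=45, N_Z=47, N_E=46, L=138


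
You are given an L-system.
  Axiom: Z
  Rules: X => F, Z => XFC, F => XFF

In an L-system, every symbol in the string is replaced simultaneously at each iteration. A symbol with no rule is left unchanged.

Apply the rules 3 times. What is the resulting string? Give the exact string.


Answer: XFFFXFFXFFC

Derivation:
Step 0: Z
Step 1: XFC
Step 2: FXFFC
Step 3: XFFFXFFXFFC


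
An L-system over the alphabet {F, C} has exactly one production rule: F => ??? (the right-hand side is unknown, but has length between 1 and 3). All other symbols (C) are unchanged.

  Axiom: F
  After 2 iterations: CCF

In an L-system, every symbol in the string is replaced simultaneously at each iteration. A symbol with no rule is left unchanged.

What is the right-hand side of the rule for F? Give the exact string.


Trying F => CF:
  Step 0: F
  Step 1: CF
  Step 2: CCF
Matches the given result.

Answer: CF


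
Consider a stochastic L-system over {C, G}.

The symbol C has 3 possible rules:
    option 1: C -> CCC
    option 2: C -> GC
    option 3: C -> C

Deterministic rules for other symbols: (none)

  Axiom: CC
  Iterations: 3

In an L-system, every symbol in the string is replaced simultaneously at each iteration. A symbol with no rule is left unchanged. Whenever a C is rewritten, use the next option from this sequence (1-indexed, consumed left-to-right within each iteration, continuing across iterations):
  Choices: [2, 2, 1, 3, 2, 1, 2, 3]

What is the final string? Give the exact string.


Answer: GGCCCCGCGC

Derivation:
Step 0: CC
Step 1: GCGC  (used choices [2, 2])
Step 2: GCCCGC  (used choices [1, 3])
Step 3: GGCCCCGCGC  (used choices [2, 1, 2, 3])


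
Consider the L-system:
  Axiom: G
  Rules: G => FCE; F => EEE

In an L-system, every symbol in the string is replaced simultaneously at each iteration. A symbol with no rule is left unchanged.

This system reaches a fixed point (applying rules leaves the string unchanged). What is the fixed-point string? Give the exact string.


Step 0: G
Step 1: FCE
Step 2: EEECE
Step 3: EEECE  (unchanged — fixed point at step 2)

Answer: EEECE


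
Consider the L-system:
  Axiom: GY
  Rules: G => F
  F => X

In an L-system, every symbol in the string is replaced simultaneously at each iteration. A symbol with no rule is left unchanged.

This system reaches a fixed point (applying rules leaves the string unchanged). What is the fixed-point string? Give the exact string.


Step 0: GY
Step 1: FY
Step 2: XY
Step 3: XY  (unchanged — fixed point at step 2)

Answer: XY


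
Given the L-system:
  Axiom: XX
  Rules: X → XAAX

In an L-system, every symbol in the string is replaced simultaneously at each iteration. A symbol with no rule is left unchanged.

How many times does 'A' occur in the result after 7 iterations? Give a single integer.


Step 0: length=2, 'A' count=0
Step 1: length=8, 'A' count=4
Step 2: length=20, 'A' count=12
Step 3: length=44, 'A' count=28
Step 4: length=92, 'A' count=60
Step 5: length=188, 'A' count=124
Step 6: length=380, 'A' count=252
Step 7: length=764, 'A' count=508
Final string: XAAXAAXAAXAAXAAXAAXAAXAAXAAXAAXAAXAAXAAXAAXAAXAAXAAXAAXAAXAAXAAXAAXAAXAAXAAXAAXAAXAAXAAXAAXAAXAAXAAXAAXAAXAAXAAXAAXAAXAAXAAXAAXAAXAAXAAXAAXAAXAAXAAXAAXAAXAAXAAXAAXAAXAAXAAXAAXAAXAAXAAXAAXAAXAAXAAXAAXAAXAAXAAXAAXAAXAAXAAXAAXAAXAAXAAXAAXAAXAAXAAXAAXAAXAAXAAXAAXAAXAAXAAXAAXAAXAAXAAXAAXAAXAAXAAXAAXAAXAAXAAXAAXAAXAAXAAXAAXAAXAAXAAXAAXAAXAAXAAXAAXAAXAAXAAXAAXAAXAAXAAXAAXAAXAAXAAXAAXAAXXAAXAAXAAXAAXAAXAAXAAXAAXAAXAAXAAXAAXAAXAAXAAXAAXAAXAAXAAXAAXAAXAAXAAXAAXAAXAAXAAXAAXAAXAAXAAXAAXAAXAAXAAXAAXAAXAAXAAXAAXAAXAAXAAXAAXAAXAAXAAXAAXAAXAAXAAXAAXAAXAAXAAXAAXAAXAAXAAXAAXAAXAAXAAXAAXAAXAAXAAXAAXAAXAAXAAXAAXAAXAAXAAXAAXAAXAAXAAXAAXAAXAAXAAXAAXAAXAAXAAXAAXAAXAAXAAXAAXAAXAAXAAXAAXAAXAAXAAXAAXAAXAAXAAXAAXAAXAAXAAXAAXAAXAAXAAXAAXAAXAAXAAXAAXAAXAAXAAXAAXAAXAAXAAXAAXAAXAAXAAX

Answer: 508


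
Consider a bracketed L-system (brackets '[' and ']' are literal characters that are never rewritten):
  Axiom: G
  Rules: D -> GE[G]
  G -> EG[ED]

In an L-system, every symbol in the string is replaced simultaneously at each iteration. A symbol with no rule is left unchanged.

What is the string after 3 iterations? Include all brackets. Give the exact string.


Answer: EEEG[ED][EGE[G]][EEG[ED]E[EG[ED]]]

Derivation:
Step 0: G
Step 1: EG[ED]
Step 2: EEG[ED][EGE[G]]
Step 3: EEEG[ED][EGE[G]][EEG[ED]E[EG[ED]]]


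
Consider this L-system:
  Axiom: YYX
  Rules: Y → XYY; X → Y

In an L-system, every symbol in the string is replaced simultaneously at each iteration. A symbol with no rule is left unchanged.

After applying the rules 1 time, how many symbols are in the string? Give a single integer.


Answer: 7

Derivation:
Step 0: length = 3
Step 1: length = 7


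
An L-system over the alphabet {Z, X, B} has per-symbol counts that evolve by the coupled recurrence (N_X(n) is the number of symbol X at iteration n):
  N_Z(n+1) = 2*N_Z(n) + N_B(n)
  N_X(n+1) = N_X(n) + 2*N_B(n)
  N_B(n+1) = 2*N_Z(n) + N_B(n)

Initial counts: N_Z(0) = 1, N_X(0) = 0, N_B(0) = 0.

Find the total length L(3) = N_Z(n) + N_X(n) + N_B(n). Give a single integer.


Step 0: N_Z=1, N_X=0, N_B=0, L=1
Step 1: N_Z=2, N_X=0, N_B=2, L=4
Step 2: N_Z=6, N_X=4, N_B=6, L=16
Step 3: N_Z=18, N_X=16, N_B=18, L=52

Answer: 52


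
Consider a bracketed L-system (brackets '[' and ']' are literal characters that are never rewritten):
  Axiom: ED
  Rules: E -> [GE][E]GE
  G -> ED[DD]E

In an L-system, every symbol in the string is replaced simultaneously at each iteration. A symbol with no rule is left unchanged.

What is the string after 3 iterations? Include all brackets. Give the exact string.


Answer: [[GE][E]GED[DD][GE][E]GE[ED[DD]E[GE][E]GE][[GE][E]GE]ED[DD]E[GE][E]GE][[ED[DD]E[GE][E]GE][[GE][E]GE]ED[DD]E[GE][E]GE][GE][E]GED[DD][GE][E]GE[ED[DD]E[GE][E]GE][[GE][E]GE]ED[DD]E[GE][E]GED

Derivation:
Step 0: ED
Step 1: [GE][E]GED
Step 2: [ED[DD]E[GE][E]GE][[GE][E]GE]ED[DD]E[GE][E]GED
Step 3: [[GE][E]GED[DD][GE][E]GE[ED[DD]E[GE][E]GE][[GE][E]GE]ED[DD]E[GE][E]GE][[ED[DD]E[GE][E]GE][[GE][E]GE]ED[DD]E[GE][E]GE][GE][E]GED[DD][GE][E]GE[ED[DD]E[GE][E]GE][[GE][E]GE]ED[DD]E[GE][E]GED


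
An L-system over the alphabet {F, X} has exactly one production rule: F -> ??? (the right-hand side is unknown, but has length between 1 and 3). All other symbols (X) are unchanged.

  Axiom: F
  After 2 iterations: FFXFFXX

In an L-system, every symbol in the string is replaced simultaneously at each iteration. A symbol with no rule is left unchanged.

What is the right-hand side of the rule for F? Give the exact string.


Trying F -> FFX:
  Step 0: F
  Step 1: FFX
  Step 2: FFXFFXX
Matches the given result.

Answer: FFX


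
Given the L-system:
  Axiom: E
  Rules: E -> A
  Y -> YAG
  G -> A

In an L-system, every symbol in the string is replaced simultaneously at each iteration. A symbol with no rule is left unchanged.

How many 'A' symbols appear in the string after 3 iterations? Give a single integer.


Answer: 1

Derivation:
Step 0: E  (0 'A')
Step 1: A  (1 'A')
Step 2: A  (1 'A')
Step 3: A  (1 'A')


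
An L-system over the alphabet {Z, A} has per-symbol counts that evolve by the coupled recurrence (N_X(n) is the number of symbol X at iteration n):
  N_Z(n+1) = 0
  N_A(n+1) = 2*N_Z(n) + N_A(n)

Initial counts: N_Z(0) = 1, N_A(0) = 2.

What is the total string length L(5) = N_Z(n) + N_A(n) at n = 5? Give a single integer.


Step 0: N_Z=1, N_A=2, L=3
Step 1: N_Z=0, N_A=4, L=4
Step 2: N_Z=0, N_A=4, L=4
Step 3: N_Z=0, N_A=4, L=4
Step 4: N_Z=0, N_A=4, L=4
Step 5: N_Z=0, N_A=4, L=4

Answer: 4


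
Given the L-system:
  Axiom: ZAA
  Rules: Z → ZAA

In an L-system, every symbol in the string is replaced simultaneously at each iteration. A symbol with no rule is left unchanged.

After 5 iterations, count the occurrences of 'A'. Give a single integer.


Answer: 12

Derivation:
Step 0: ZAA  (2 'A')
Step 1: ZAAAA  (4 'A')
Step 2: ZAAAAAA  (6 'A')
Step 3: ZAAAAAAAA  (8 'A')
Step 4: ZAAAAAAAAAA  (10 'A')
Step 5: ZAAAAAAAAAAAA  (12 'A')


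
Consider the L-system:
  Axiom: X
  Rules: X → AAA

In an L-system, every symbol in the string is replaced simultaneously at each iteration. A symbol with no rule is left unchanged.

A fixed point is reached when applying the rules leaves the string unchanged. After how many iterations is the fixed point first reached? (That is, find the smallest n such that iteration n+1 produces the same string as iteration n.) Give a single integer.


Answer: 1

Derivation:
Step 0: X
Step 1: AAA
Step 2: AAA  (unchanged — fixed point at step 1)


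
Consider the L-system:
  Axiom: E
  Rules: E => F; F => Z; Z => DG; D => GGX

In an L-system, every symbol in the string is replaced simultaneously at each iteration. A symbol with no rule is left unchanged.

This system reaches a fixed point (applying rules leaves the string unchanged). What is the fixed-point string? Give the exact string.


Answer: GGXG

Derivation:
Step 0: E
Step 1: F
Step 2: Z
Step 3: DG
Step 4: GGXG
Step 5: GGXG  (unchanged — fixed point at step 4)


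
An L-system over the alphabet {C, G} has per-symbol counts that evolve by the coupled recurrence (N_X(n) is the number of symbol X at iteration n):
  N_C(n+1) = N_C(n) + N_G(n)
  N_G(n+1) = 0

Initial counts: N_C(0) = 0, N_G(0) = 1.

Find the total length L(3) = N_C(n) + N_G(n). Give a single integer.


Step 0: N_C=0, N_G=1, L=1
Step 1: N_C=1, N_G=0, L=1
Step 2: N_C=1, N_G=0, L=1
Step 3: N_C=1, N_G=0, L=1

Answer: 1


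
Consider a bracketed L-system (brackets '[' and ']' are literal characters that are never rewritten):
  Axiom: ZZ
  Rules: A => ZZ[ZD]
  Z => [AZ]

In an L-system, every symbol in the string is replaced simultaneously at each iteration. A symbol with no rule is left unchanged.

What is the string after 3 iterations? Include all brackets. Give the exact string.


Answer: [[AZ][AZ][[AZ]D][ZZ[ZD][AZ]]][[AZ][AZ][[AZ]D][ZZ[ZD][AZ]]]

Derivation:
Step 0: ZZ
Step 1: [AZ][AZ]
Step 2: [ZZ[ZD][AZ]][ZZ[ZD][AZ]]
Step 3: [[AZ][AZ][[AZ]D][ZZ[ZD][AZ]]][[AZ][AZ][[AZ]D][ZZ[ZD][AZ]]]


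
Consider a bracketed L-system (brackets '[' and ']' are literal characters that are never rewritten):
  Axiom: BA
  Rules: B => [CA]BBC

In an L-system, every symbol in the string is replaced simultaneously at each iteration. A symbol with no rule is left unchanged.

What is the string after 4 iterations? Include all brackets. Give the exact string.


Step 0: BA
Step 1: [CA]BBCA
Step 2: [CA][CA]BBC[CA]BBCCA
Step 3: [CA][CA][CA]BBC[CA]BBCC[CA][CA]BBC[CA]BBCCCA
Step 4: [CA][CA][CA][CA]BBC[CA]BBCC[CA][CA]BBC[CA]BBCCC[CA][CA][CA]BBC[CA]BBCC[CA][CA]BBC[CA]BBCCCCA

Answer: [CA][CA][CA][CA]BBC[CA]BBCC[CA][CA]BBC[CA]BBCCC[CA][CA][CA]BBC[CA]BBCC[CA][CA]BBC[CA]BBCCCCA


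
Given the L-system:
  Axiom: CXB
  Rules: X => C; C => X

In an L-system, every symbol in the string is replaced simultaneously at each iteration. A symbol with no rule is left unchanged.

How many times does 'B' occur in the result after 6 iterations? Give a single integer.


Answer: 1

Derivation:
Step 0: CXB  (1 'B')
Step 1: XCB  (1 'B')
Step 2: CXB  (1 'B')
Step 3: XCB  (1 'B')
Step 4: CXB  (1 'B')
Step 5: XCB  (1 'B')
Step 6: CXB  (1 'B')


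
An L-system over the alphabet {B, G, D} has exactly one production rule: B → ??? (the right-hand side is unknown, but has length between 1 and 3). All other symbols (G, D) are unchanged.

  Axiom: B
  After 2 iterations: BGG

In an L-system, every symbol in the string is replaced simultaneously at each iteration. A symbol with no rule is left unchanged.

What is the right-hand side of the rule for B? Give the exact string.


Trying B → BG:
  Step 0: B
  Step 1: BG
  Step 2: BGG
Matches the given result.

Answer: BG


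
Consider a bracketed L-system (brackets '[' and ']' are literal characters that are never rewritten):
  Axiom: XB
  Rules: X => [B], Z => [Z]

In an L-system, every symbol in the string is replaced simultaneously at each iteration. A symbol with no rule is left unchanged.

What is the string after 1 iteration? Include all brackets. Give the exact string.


Answer: [B]B

Derivation:
Step 0: XB
Step 1: [B]B


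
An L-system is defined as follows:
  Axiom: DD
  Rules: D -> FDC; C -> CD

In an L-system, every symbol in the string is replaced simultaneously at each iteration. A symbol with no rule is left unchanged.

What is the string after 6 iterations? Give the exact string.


Step 0: DD
Step 1: FDCFDC
Step 2: FFDCCDFFDCCD
Step 3: FFFDCCDCDFDCFFFDCCDCDFDC
Step 4: FFFFDCCDCDFDCCDFDCFFDCCDFFFFDCCDCDFDCCDFDCFFDCCD
Step 5: FFFFFDCCDCDFDCCDFDCFFDCCDCDFDCFFDCCDFFFDCCDCDFDCFFFFFDCCDCDFDCCDFDCFFDCCDCDFDCFFDCCDFFFDCCDCDFDC
Step 6: FFFFFFDCCDCDFDCCDFDCFFDCCDCDFDCFFDCCDFFFDCCDCDFDCCDFDCFFDCCDFFFDCCDCDFDCFFFFDCCDCDFDCCDFDCFFDCCDFFFFFFDCCDCDFDCCDFDCFFDCCDCDFDCFFDCCDFFFDCCDCDFDCCDFDCFFDCCDFFFDCCDCDFDCFFFFDCCDCDFDCCDFDCFFDCCD

Answer: FFFFFFDCCDCDFDCCDFDCFFDCCDCDFDCFFDCCDFFFDCCDCDFDCCDFDCFFDCCDFFFDCCDCDFDCFFFFDCCDCDFDCCDFDCFFDCCDFFFFFFDCCDCDFDCCDFDCFFDCCDCDFDCFFDCCDFFFDCCDCDFDCCDFDCFFDCCDFFFDCCDCDFDCFFFFDCCDCDFDCCDFDCFFDCCD


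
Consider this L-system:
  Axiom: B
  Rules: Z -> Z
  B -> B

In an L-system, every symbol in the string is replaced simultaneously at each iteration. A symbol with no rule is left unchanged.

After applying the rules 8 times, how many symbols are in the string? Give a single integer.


Step 0: length = 1
Step 1: length = 1
Step 2: length = 1
Step 3: length = 1
Step 4: length = 1
Step 5: length = 1
Step 6: length = 1
Step 7: length = 1
Step 8: length = 1

Answer: 1


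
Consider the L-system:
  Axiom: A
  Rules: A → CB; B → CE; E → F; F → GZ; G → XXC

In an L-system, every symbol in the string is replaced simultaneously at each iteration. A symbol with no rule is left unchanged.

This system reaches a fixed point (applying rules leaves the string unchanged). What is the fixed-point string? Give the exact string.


Step 0: A
Step 1: CB
Step 2: CCE
Step 3: CCF
Step 4: CCGZ
Step 5: CCXXCZ
Step 6: CCXXCZ  (unchanged — fixed point at step 5)

Answer: CCXXCZ


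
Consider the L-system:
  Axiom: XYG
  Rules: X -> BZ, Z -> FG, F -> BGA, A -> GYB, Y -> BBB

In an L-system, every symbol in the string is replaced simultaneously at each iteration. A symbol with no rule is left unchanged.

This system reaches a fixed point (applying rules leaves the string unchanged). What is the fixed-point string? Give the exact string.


Answer: BBGGBBBBGBBBG

Derivation:
Step 0: XYG
Step 1: BZBBBG
Step 2: BFGBBBG
Step 3: BBGAGBBBG
Step 4: BBGGYBGBBBG
Step 5: BBGGBBBBGBBBG
Step 6: BBGGBBBBGBBBG  (unchanged — fixed point at step 5)


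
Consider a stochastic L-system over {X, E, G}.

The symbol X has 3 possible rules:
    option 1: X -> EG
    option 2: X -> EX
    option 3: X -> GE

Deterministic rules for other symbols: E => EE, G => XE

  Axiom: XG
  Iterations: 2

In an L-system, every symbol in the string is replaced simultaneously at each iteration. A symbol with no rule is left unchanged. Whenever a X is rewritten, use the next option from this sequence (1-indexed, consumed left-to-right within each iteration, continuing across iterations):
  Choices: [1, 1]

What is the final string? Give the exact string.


Answer: EEXEEGEE

Derivation:
Step 0: XG
Step 1: EGXE  (used choices [1])
Step 2: EEXEEGEE  (used choices [1])
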